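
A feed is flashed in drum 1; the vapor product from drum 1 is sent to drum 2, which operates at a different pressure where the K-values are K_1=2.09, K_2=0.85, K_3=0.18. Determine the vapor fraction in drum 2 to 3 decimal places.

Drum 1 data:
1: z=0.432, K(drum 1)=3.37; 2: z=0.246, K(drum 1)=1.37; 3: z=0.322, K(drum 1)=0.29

V/F (drum 2) = 0.620

Drum 1:
Material balance + equilibrium reduce to Σ zᵢ(Kᵢ−1)/(1+ψ₁(Kᵢ−1)) = 0.
Check two-phase: ΣzᵢKᵢ = 1.886 > 1 and Σzᵢ/Kᵢ = 1.418 > 1, so g(0) = 0.886 > 0 and g(1) = -0.418 < 0.
Newton iteration, ψ₁⁰ = 0.5:
  ψ₁ = 0.500: g = 0.1909, g' = -0.922 → ψ₁ = 0.707
  ψ₁ = 0.707: g = -0.0042, g' = -1.015 → ψ₁ = 0.703
Converged at ψ₁ = 0.703.
Drum-1 compositions:
  1: x = 0.162, y = 0.546
  2: x = 0.195, y = 0.267
  3: x = 0.643, y = 0.186
Drum-2 feed = drum-1 vapor: z₂ = (0.5461, 0.2675, 0.1864).
Drum 2:
Material balance + equilibrium reduce to Σ zᵢ(Kᵢ−1)/(1+ψ₂(Kᵢ−1)) = 0.
Check two-phase: ΣzᵢKᵢ = 1.402 > 1 and Σzᵢ/Kᵢ = 1.611 > 1, so g(0) = 0.402 > 0 and g(1) = -0.611 < 0.
Newton–Raphson from ψ₂ = 0.58:
  ψ₂ = 0.580: g = 0.0293, g' = -0.707 → ψ₂ = 0.622
  ψ₂ = 0.622: g = -0.0010, g' = -0.759 → ψ₂ = 0.620
Converged at ψ₂ = 0.620.
  1: x = 0.326, y = 0.681
  2: x = 0.295, y = 0.251
  3: x = 0.379, y = 0.068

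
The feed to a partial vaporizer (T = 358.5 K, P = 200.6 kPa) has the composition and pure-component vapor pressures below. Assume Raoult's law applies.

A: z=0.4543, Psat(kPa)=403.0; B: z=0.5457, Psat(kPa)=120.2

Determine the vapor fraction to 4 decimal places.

ψ = 0.5926

Raoult's law: Kᵢ = Pᵢˢᵃᵗ/P = Pᵢˢᵃᵗ/200.6.
  K_A = 403.0/200.6 = 2.008973, K_B = 120.2/200.6 = 0.599202
Rachford–Rice: g(ψ) = Σ zᵢ(Kᵢ−1)/(1+ψ(Kᵢ−1)) = 0.
Feasibility: ΣzᵢKᵢ = 1.2397, Σzᵢ/Kᵢ = 1.1368 — both > 1, two phases present.
Newton iteration, ψ⁰ = 0.5:
  ψ = 0.5000: g = 0.03114, g' = -0.3414 → ψ = 0.5912
  ψ = 0.5912: g = 0.00048, g' = -0.3320 → ψ = 0.5926
Converged at ψ = 0.5926.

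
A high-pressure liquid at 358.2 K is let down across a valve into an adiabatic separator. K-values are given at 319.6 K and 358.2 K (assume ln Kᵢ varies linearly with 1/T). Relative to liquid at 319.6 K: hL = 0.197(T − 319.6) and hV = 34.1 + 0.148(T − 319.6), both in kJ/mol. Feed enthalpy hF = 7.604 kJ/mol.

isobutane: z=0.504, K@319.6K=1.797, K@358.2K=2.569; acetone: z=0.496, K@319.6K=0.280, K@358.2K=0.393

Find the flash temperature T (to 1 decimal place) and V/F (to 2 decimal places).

Adiabatic flash: solve Rachford–Rice at each trial T, then check hF = ψ·hV(T) + (1−ψ)·hL(T).
  T = 319.6 K: K = (1.797, 0.280), RR gives ψ = 0.078, H_out = 2.648 kJ/mol
  T = 358.2 K: K = (2.569, 0.393), RR gives ψ = 0.514, H_out = 24.165 kJ/mol
  T = 338.9 K: K = (2.171, 0.335), RR gives ψ = 0.334, H_out = 14.879 kJ/mol
  T = 329.2 K: K = (1.979, 0.307), RR gives ψ = 0.221, H_out = 9.316 kJ/mol
  T = 324.4 K: K = (1.887, 0.293), RR gives ψ = 0.154, H_out = 6.170 kJ/mol
  T = 326.8 K: K = (1.933, 0.300), RR gives ψ = 0.189, H_out = 7.783 kJ/mol
Linear interpolation between T = 324.4 (H_out = 6.170) and T = 326.8 (H_out = 7.783) on hF = 7.604 gives T ≈ 326.5 K, at which ψ = 0.18.

T = 326.5 K, V/F = 0.18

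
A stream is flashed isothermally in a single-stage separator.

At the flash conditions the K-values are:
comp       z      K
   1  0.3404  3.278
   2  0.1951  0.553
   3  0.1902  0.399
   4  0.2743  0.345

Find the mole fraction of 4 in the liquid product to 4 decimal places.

x_4 = 0.3405

Let ψ = V/F and solve Σ zᵢ(Kᵢ−1)/(1+ψ(Kᵢ−1)) = 0.
Check two-phase: ΣzᵢKᵢ = 1.3942 > 1 and Σzᵢ/Kᵢ = 1.7284 > 1, so g(0) = 0.3942 > 0 and g(1) = -0.7284 < 0.
Newton iteration, ψ⁰ = 0.55:
  ψ = 0.5500: g = -0.22304, g' = -0.8574 → ψ = 0.2899
  ψ = 0.2899: g = 0.00665, g' = -0.9723 → ψ = 0.2967
Converged at ψ = 0.2967.
Compositions from xᵢ = zᵢ/(1+ψ(Kᵢ−1)), yᵢ = Kᵢxᵢ:
  1: x = 0.2031, y = 0.6658
  2: x = 0.2249, y = 0.1244
  3: x = 0.2315, y = 0.0924
  4: x = 0.3405, y = 0.1175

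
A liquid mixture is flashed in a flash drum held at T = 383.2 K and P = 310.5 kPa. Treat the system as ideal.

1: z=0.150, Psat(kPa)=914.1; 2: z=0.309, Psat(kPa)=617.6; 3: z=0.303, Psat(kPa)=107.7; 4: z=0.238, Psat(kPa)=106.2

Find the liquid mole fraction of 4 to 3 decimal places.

Raoult's law: Kᵢ = Pᵢˢᵃᵗ/P = Pᵢˢᵃᵗ/310.5.
  K_1 = 914.1/310.5 = 2.94396, K_2 = 617.6/310.5 = 1.98905, K_3 = 107.7/310.5 = 0.34686, K_4 = 106.2/310.5 = 0.34203
Let ψ = V/F and solve Σ zᵢ(Kᵢ−1)/(1+ψ(Kᵢ−1)) = 0.
Feasibility: ΣzᵢKᵢ = 1.243, Σzᵢ/Kᵢ = 1.776 — both > 1, two phases present.
Iterate (Newton) starting at ψ = 0.5:
  ψ = 0.500: g = -0.1749, g' = -0.795 → ψ = 0.280
  ψ = 0.280: g = -0.0060, g' = -0.771 → ψ = 0.272
Converged at ψ = 0.272.
Compositions from xᵢ = zᵢ/(1+ψ(Kᵢ−1)), yᵢ = Kᵢxᵢ:
  1: x = 0.098, y = 0.289
  2: x = 0.243, y = 0.484
  3: x = 0.369, y = 0.128
  4: x = 0.290, y = 0.099

x_4 = 0.290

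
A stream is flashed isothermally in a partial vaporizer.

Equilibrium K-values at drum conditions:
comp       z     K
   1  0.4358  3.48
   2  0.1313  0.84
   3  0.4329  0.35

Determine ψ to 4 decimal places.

Let ψ = V/F and solve Σ zᵢ(Kᵢ−1)/(1+ψ(Kᵢ−1)) = 0.
Check two-phase: ΣzᵢKᵢ = 1.7784 > 1 and Σzᵢ/Kᵢ = 1.5184 > 1, so g(0) = 0.7784 > 0 and g(1) = -0.5184 < 0.
Iterate (Newton) starting at ψ = 0.7:
  ψ = 0.7000: g = -0.14494, g' = -0.9781 → ψ = 0.5518
  ψ = 0.5518: g = -0.00549, g' = -0.9265 → ψ = 0.5459
Converged at ψ = 0.5459.

ψ = 0.5459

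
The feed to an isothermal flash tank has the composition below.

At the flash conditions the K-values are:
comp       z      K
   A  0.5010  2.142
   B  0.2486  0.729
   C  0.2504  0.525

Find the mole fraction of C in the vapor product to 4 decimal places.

y_C = 0.2221

Rachford–Rice: g(ψ) = Σ zᵢ(Kᵢ−1)/(1+ψ(Kᵢ−1)) = 0.
Feasibility: ΣzᵢKᵢ = 1.3858, Σzᵢ/Kᵢ = 1.0519 — both > 1, two phases present.
Newton iteration, ψ⁰ = 0.66:
  ψ = 0.6600: g = 0.07094, g' = -0.3594 → ψ = 0.8574
  ψ = 0.8574: g = 0.00066, g' = -0.3586 → ψ = 0.8592
Converged at ψ = 0.8592.
Compositions from xᵢ = zᵢ/(1+ψ(Kᵢ−1)), yᵢ = Kᵢxᵢ:
  A: x = 0.2529, y = 0.5416
  B: x = 0.3241, y = 0.2362
  C: x = 0.4231, y = 0.2221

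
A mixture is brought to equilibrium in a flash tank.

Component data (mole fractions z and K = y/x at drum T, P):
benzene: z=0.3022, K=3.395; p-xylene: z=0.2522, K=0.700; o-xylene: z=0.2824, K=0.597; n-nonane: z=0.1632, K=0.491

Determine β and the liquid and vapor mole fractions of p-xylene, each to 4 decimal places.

β = 0.4751, x_p-xylene = 0.2941, y_p-xylene = 0.2059

Material balance + equilibrium reduce to Σ zᵢ(Kᵢ−1)/(1+β(Kᵢ−1)) = 0.
Check two-phase: ΣzᵢKᵢ = 1.4512 > 1 and Σzᵢ/Kᵢ = 1.2547 > 1, so g(0) = 0.4512 > 0 and g(1) = -0.2547 < 0.
Newton–Raphson from β = 0.48:
  β = 0.4800: g = -0.00272, g' = -0.5507 → β = 0.4751
Converged at β = 0.4751.
Compositions from xᵢ = zᵢ/(1+β(Kᵢ−1)), yᵢ = Kᵢxᵢ:
  benzene: x = 0.1414, y = 0.4799
  p-xylene: x = 0.2941, y = 0.2059
  o-xylene: x = 0.3493, y = 0.2085
  n-nonane: x = 0.2153, y = 0.1057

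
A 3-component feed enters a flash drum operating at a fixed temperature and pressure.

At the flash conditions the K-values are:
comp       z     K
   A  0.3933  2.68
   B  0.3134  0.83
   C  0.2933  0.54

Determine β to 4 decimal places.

β = 0.8183

Rachford–Rice: g(β) = Σ zᵢ(Kᵢ−1)/(1+β(Kᵢ−1)) = 0.
Feasibility: ΣzᵢKᵢ = 1.4725, Σzᵢ/Kᵢ = 1.0675 — both > 1, two phases present.
Iterate (Newton) starting at β = 0.48:
  β = 0.4800: g = 0.13462, g' = -0.4531 → β = 0.7771
  β = 0.7771: g = 0.01523, g' = -0.3712 → β = 0.8181
  β = 0.8181: g = 0.00006, g' = -0.3687 → β = 0.8183
Converged at β = 0.8183.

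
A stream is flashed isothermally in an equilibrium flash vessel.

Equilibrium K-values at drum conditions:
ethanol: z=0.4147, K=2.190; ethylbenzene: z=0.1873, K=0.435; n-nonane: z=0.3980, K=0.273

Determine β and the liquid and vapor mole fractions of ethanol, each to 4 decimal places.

β = 0.1217, x_ethanol = 0.3622, y_ethanol = 0.7933

Material balance + equilibrium reduce to Σ zᵢ(Kᵢ−1)/(1+β(Kᵢ−1)) = 0.
Check two-phase: ΣzᵢKᵢ = 1.0983 > 1 and Σzᵢ/Kᵢ = 2.0778 > 1, so g(0) = 0.0983 > 0 and g(1) = -1.0778 < 0.
Iterate (Newton) starting at β = 0.5:
  β = 0.5000: g = -0.29268, g' = -0.8662 → β = 0.1621
  β = 0.1621: g = -0.03081, g' = -0.7554 → β = 0.1213
  β = 0.1213: g = 0.00028, g' = -0.7704 → β = 0.1217
Converged at β = 0.1217.
Compositions from xᵢ = zᵢ/(1+β(Kᵢ−1)), yᵢ = Kᵢxᵢ:
  ethanol: x = 0.3622, y = 0.7933
  ethylbenzene: x = 0.2011, y = 0.0875
  n-nonane: x = 0.4366, y = 0.1192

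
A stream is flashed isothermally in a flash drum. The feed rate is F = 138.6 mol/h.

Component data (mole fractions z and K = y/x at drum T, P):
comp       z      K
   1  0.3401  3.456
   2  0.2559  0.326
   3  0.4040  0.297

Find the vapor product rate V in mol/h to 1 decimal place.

Let β = V/F and solve Σ zᵢ(Kᵢ−1)/(1+β(Kᵢ−1)) = 0.
Check two-phase: ΣzᵢKᵢ = 1.3788 > 1 and Σzᵢ/Kᵢ = 2.2436 > 1, so g(0) = 0.3788 > 0 and g(1) = -1.2436 < 0.
Newton iteration, β⁰ = 0.5:
  β = 0.5000: g = -0.32319, g' = -1.1525 → β = 0.2196
  β = 0.2196: g = 0.00437, g' = -1.3052 → β = 0.2229
Converged at β = 0.2229.
Then V = β·F = 0.2229·138.6 = 30.9 mol/h and L = F − V = 107.7 mol/h.

V = 30.9 mol/h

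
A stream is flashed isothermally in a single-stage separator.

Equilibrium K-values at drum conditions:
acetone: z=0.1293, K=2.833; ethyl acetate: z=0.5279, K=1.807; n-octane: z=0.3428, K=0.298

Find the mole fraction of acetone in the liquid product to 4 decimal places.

x_acetone = 0.0627

Material balance + equilibrium reduce to Σ zᵢ(Kᵢ−1)/(1+ψ(Kᵢ−1)) = 0.
Check two-phase: ΣzᵢKᵢ = 1.4224 > 1 and Σzᵢ/Kᵢ = 1.4881 > 1, so g(0) = 0.4224 > 0 and g(1) = -0.4881 < 0.
Newton iteration, ψ⁰ = 0.5:
  ψ = 0.5000: g = 0.05641, g' = -0.6939 → ψ = 0.5813
  ψ = 0.5813: g = -0.00182, g' = -0.7433 → ψ = 0.5789
Converged at ψ = 0.5788.
Compositions from xᵢ = zᵢ/(1+ψ(Kᵢ−1)), yᵢ = Kᵢxᵢ:
  acetone: x = 0.0627, y = 0.1777
  ethyl acetate: x = 0.3598, y = 0.6502
  n-octane: x = 0.5774, y = 0.1721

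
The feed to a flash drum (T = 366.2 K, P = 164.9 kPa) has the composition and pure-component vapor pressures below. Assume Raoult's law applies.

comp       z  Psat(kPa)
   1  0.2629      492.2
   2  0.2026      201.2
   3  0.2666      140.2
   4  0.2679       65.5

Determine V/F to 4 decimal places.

V/F = 0.5589

Raoult's law: Kᵢ = Pᵢˢᵃᵗ/P = Pᵢˢᵃᵗ/164.9.
  K_1 = 492.2/164.9 = 2.984839, K_2 = 201.2/164.9 = 1.220133, K_3 = 140.2/164.9 = 0.850212, K_4 = 65.5/164.9 = 0.397210
Rachford–Rice: g(V/F) = Σ zᵢ(Kᵢ−1)/(1+V/F(Kᵢ−1)) = 0.
g(0) = ΣzᵢKᵢ − 1 = 0.3650 and g(1) = 1 − Σzᵢ/Kᵢ = -0.2421, so a root lies in (0, 1).
Iterate (Newton) starting at V/F = 0.5:
  V/F = 0.5000: g = 0.02775, g' = -0.4753 → V/F = 0.5584
  V/F = 0.5584: g = 0.00022, g' = -0.4691 → V/F = 0.5589
Converged at V/F = 0.5589.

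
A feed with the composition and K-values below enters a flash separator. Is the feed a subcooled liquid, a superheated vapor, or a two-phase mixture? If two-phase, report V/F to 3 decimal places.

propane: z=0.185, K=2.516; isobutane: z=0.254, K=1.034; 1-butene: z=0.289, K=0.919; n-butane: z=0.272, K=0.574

ΣzᵢKᵢ = 1.150; Σzᵢ/Kᵢ = 1.108.
Both exceed 1, so a two-phase solution exists.
Iterate (Newton) starting at ψ = 0.5:
  ψ = 0.500: g = -0.0036, g' = -0.220 → ψ = 0.484
Converged at ψ = 0.484.

two-phase, V/F = 0.484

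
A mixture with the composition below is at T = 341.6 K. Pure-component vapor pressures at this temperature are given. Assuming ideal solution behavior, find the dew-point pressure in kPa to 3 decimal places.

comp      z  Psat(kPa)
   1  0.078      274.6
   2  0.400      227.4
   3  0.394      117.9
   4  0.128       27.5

At the dew point ψ → 1, so Σzᵢ/Kᵢ = 1 with Kᵢ = Pᵢˢᵃᵗ/P ⇒ 1/P = Σzᵢ/Pᵢˢᵃᵗ.
1/P = 0.078/274.6 + 0.400/227.4 + 0.394/117.9 + 0.128/27.5 = 0.010039 ⇒ P = 99.607 kPa

Pdew = 99.607 kPa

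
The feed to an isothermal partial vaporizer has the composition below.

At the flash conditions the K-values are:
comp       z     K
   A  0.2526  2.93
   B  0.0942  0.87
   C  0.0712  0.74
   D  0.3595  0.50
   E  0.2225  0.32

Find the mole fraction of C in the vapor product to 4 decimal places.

y_C = 0.0545

Iterate (Newton) starting at V/F = 0.5:
  V/F = 0.5000: g = -0.25518, g' = -0.6478 → V/F = 0.1061
  V/F = 0.1061: g = 0.02032, g' = -0.8747 → V/F = 0.1293
  V/F = 0.1293: g = 0.00046, g' = -0.8358 → V/F = 0.1299
Converged at V/F = 0.1299.
Compositions from xᵢ = zᵢ/(1+V/F(Kᵢ−1)), yᵢ = Kᵢxᵢ:
  A: x = 0.2020, y = 0.5918
  B: x = 0.0958, y = 0.0834
  C: x = 0.0737, y = 0.0545
  D: x = 0.3845, y = 0.1922
  E: x = 0.2441, y = 0.0781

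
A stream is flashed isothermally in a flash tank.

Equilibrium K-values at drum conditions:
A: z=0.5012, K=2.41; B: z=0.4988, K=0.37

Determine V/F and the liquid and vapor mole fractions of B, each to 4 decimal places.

V/F = 0.4418, x_B = 0.6912, y_B = 0.2557

Rachford–Rice: g(V/F) = Σ zᵢ(Kᵢ−1)/(1+V/F(Kᵢ−1)) = 0.
Check two-phase: ΣzᵢKᵢ = 1.3924 > 1 and Σzᵢ/Kᵢ = 1.5561 > 1, so g(0) = 0.3924 > 0 and g(1) = -0.5561 < 0.
Binary case is linear: z₁(K₁−1)(1+V/F(K₂−1)) + z₂(K₂−1)(1+V/F(K₁−1)) = 0
⇒ V/F = [z₁(K₁−1)+z₂(K₂−1)] / [−(K₁−1)(K₂−1)] = 0.39245/0.88830 = 0.4418
Compositions from xᵢ = zᵢ/(1+V/F(Kᵢ−1)), yᵢ = Kᵢxᵢ:
  A: x = 0.3088, y = 0.7443
  B: x = 0.6912, y = 0.2557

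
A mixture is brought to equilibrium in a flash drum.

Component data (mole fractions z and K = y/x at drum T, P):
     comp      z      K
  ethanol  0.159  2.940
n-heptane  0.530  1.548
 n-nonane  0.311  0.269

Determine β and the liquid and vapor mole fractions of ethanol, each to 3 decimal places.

Material balance + equilibrium reduce to Σ zᵢ(Kᵢ−1)/(1+β(Kᵢ−1)) = 0.
Feasibility: ΣzᵢKᵢ = 1.372, Σzᵢ/Kᵢ = 1.553 — both > 1, two phases present.
Newton–Raphson from β = 0.38:
  β = 0.380: g = 0.1032, g' = -0.626 → β = 0.545
  β = 0.545: g = -0.0042, g' = -0.695 → β = 0.539
Converged at β = 0.539.
Compositions from xᵢ = zᵢ/(1+β(Kᵢ−1)), yᵢ = Kᵢxᵢ:
  ethanol: x = 0.078, y = 0.229
  n-heptane: x = 0.409, y = 0.633
  n-nonane: x = 0.513, y = 0.138

β = 0.539, x_ethanol = 0.078, y_ethanol = 0.229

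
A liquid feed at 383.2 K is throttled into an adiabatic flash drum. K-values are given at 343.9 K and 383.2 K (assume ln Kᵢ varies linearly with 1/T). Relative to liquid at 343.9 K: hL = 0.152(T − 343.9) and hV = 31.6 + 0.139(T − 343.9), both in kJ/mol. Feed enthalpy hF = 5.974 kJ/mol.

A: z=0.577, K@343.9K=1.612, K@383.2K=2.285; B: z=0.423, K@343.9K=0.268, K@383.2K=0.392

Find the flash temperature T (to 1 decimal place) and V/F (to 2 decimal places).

T = 347.7 K, V/F = 0.17

Adiabatic flash: solve Rachford–Rice at each trial T, then check hF = ψ·hV(T) + (1−ψ)·hL(T).
  T = 343.9 K: K = (1.612, 0.268), RR gives ψ = 0.097, H_out = 3.068 kJ/mol
  T = 383.2 K: K = (2.285, 0.392), RR gives ψ = 0.620, H_out = 25.244 kJ/mol
  T = 363.5 K: K = (1.937, 0.327), RR gives ψ = 0.406, H_out = 15.708 kJ/mol
  T = 353.7 K: K = (1.771, 0.297), RR gives ψ = 0.272, H_out = 10.062 kJ/mol
  T = 348.8 K: K = (1.691, 0.282), RR gives ψ = 0.192, H_out = 6.792 kJ/mol
  T = 346.4 K: K = (1.652, 0.275), RR gives ψ = 0.147, H_out = 5.035 kJ/mol
Linear interpolation between T = 346.4 (H_out = 5.035) and T = 348.8 (H_out = 6.792) on hF = 5.974 gives T ≈ 347.7 K, at which ψ = 0.17.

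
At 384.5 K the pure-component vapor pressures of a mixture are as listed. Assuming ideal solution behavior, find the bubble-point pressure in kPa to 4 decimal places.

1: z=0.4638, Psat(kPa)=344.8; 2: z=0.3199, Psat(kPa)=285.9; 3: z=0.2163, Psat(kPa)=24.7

At the bubble point ψ → 0, so ΣzᵢKᵢ = 1 with Kᵢ = Pᵢˢᵃᵗ/P ⇒ P = ΣzᵢPᵢˢᵃᵗ.
P = 0.4638·344.8 + 0.3199·285.9 + 0.2163·24.7 = 256.7203 kPa

Pbub = 256.7203 kPa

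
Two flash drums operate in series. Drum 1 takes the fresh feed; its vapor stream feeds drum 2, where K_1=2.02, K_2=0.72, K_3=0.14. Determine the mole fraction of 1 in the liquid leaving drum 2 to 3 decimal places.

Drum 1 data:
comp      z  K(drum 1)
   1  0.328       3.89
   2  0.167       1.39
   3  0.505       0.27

x_1 (drum 2) = 0.383

Drum 1:
Newton iteration, ψ₁⁰ = 0.4:
  ψ₁ = 0.400: g = -0.0247, g' = -1.145 → ψ₁ = 0.378
  ψ₁ = 0.378: g = 0.0001, g' = -1.158 → ψ₁ = 0.379
Converged at ψ₁ = 0.379.
Drum-1 compositions:
  1: x = 0.157, y = 0.609
  2: x = 0.146, y = 0.202
  3: x = 0.698, y = 0.188
Drum-2 feed = drum-1 vapor: z₂ = (0.6093, 0.2023, 0.1884).
Drum 2:
Let ψ₂ = V/F and solve Σ zᵢ(Kᵢ−1)/(1+ψ₂(Kᵢ−1)) = 0.
Feasibility: ΣzᵢKᵢ = 1.403, Σzᵢ/Kᵢ = 1.928 — both > 1, two phases present.
Iterate (Newton) starting at ψ₂ = 0.37:
  ψ₂ = 0.370: g = 0.1504, g' = -0.654 → ψ₂ = 0.600
  ψ₂ = 0.600: g = -0.0174, g' = -0.862 → ψ₂ = 0.580
  ψ₂ = 0.580: g = -0.0004, g' = -0.827 → ψ₂ = 0.579
Converged at ψ₂ = 0.579.
  1: x = 0.383, y = 0.774
  2: x = 0.241, y = 0.174
  3: x = 0.376, y = 0.053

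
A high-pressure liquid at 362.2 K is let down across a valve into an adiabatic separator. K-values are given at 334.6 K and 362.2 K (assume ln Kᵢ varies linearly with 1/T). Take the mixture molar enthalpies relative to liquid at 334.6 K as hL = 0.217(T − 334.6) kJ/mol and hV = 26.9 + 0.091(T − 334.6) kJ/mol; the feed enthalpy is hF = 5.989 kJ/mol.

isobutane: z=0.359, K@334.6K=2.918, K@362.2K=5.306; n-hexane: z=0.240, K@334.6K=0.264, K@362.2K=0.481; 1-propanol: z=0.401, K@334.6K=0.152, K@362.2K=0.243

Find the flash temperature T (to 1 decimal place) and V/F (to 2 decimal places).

T = 340.2 K, V/F = 0.18

Adiabatic flash: solve Rachford–Rice at each trial T, then check hF = ψ·hV(T) + (1−ψ)·hL(T).
  T = 334.6 K: K = (2.918, 0.264, 0.152), RR gives ψ = 0.111, H_out = 2.985 kJ/mol
  T = 362.2 K: K = (5.306, 0.481, 0.243), RR gives ψ = 0.383, H_out = 14.969 kJ/mol
  T = 348.4 K: K = (3.982, 0.361, 0.194), RR gives ψ = 0.266, H_out = 9.698 kJ/mol
  T = 341.5 K: K = (3.419, 0.310, 0.172), RR gives ψ = 0.197, H_out = 6.621 kJ/mol
  T = 338.1 K: K = (3.165, 0.286, 0.162), RR gives ψ = 0.157, H_out = 4.918 kJ/mol
  T = 339.8 K: K = (3.290, 0.298, 0.167), RR gives ψ = 0.178, H_out = 5.788 kJ/mol
Linear interpolation between T = 339.8 (H_out = 5.788) and T = 341.5 (H_out = 6.621) on hF = 5.989 gives T ≈ 340.2 K, at which ψ = 0.18.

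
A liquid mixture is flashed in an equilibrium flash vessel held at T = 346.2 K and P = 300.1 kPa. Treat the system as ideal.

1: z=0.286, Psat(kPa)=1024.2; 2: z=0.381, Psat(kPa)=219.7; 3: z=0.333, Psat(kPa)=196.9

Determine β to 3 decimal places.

β = 0.643

Raoult's law: Kᵢ = Pᵢˢᵃᵗ/P = Pᵢˢᵃᵗ/300.1.
  K_1 = 1024.2/300.1 = 3.41286, K_2 = 219.7/300.1 = 0.73209, K_3 = 196.9/300.1 = 0.65611
Material balance + equilibrium reduce to Σ zᵢ(Kᵢ−1)/(1+β(Kᵢ−1)) = 0.
Feasibility: ΣzᵢKᵢ = 1.473, Σzᵢ/Kᵢ = 1.112 — both > 1, two phases present.
Newton iteration, β⁰ = 0.5:
  β = 0.500: g = 0.0566, g' = -0.436 → β = 0.630
  β = 0.630: g = 0.0049, g' = -0.366 → β = 0.643
Converged at β = 0.643.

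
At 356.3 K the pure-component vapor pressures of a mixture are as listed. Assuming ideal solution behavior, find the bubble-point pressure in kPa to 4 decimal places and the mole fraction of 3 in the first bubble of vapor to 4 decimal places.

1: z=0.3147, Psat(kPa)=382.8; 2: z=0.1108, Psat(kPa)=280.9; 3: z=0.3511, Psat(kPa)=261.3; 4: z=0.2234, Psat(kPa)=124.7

At the bubble point ψ → 0, so ΣzᵢKᵢ = 1 with Kᵢ = Pᵢˢᵃᵗ/P ⇒ P = ΣzᵢPᵢˢᵃᵗ.
P = 0.3147·382.8 + 0.1108·280.9 + 0.3511·261.3 + 0.2234·124.7 = 271.1913 kPa
yᵢ = zᵢPᵢˢᵃᵗ/P ⇒ y_3 = 0.3511·261.3/271.1913 = 0.3383

Pbub = 271.1913 kPa, y_3 = 0.3383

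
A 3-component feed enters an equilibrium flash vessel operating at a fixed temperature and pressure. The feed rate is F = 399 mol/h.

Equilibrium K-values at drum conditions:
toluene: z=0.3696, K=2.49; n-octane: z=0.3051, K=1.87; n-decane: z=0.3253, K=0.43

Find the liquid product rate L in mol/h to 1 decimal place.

L = 37.9 mol/h

Material balance + equilibrium reduce to Σ zᵢ(Kᵢ−1)/(1+V/F(Kᵢ−1)) = 0.
g(0) = ΣzᵢKᵢ − 1 = 0.6307 and g(1) = 1 − Σzᵢ/Kᵢ = -0.0681, so a root lies in (0, 1).
Newton–Raphson from V/F = 0.5:
  V/F = 0.5000: g = 0.24123, g' = -0.5884 → V/F = 0.9100
  V/F = 0.9100: g = -0.00336, g' = -0.6760 → V/F = 0.9050
Converged at V/F = 0.9050.
Then V = V/F·F = 0.9050·399 = 361.1 mol/h and L = F − V = 37.9 mol/h.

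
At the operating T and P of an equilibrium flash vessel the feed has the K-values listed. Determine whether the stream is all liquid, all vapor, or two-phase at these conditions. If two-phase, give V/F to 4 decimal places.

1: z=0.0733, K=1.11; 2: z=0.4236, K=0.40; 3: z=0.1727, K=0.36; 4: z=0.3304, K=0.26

ΣzᵢKᵢ = 0.3989; Σzᵢ/Kᵢ = 2.8755.
Since ΣzᵢKᵢ < 1 the mixture is below its bubble point — single liquid phase.

all liquid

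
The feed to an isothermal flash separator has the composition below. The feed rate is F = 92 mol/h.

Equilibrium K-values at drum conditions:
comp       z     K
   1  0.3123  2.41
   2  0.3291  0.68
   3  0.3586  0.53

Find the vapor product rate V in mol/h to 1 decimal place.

V = 26.9 mol/h

Material balance + equilibrium reduce to Σ zᵢ(Kᵢ−1)/(1+ψ(Kᵢ−1)) = 0.
g(0) = ΣzᵢKᵢ − 1 = 0.1665 and g(1) = 1 − Σzᵢ/Kᵢ = -0.2902, so a root lies in (0, 1).
Iterate (Newton) starting at ψ = 0.68:
  ψ = 0.6800: g = -0.15751, g' = -0.3880 → ψ = 0.2740
  ψ = 0.2740: g = 0.00873, g' = -0.4679 → ψ = 0.2927
  ψ = 0.2927: g = 0.00009, g' = -0.4586 → ψ = 0.2929
Converged at ψ = 0.2929.
Then V = ψ·F = 0.2929·92 = 26.9 mol/h and L = F − V = 65.1 mol/h.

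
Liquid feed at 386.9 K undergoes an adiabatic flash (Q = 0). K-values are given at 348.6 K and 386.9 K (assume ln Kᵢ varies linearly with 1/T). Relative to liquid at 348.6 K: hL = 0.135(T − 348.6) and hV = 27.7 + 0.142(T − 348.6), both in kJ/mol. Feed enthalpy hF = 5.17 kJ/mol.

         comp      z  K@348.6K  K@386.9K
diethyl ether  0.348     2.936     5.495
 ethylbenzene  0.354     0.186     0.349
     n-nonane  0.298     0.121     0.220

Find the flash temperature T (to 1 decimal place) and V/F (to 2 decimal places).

T = 356.3 K, V/F = 0.15

Adiabatic flash: solve Rachford–Rice at each trial T, then check hF = ψ·hV(T) + (1−ψ)·hL(T).
  T = 348.6 K: K = (2.936, 0.186, 0.121), RR gives ψ = 0.076, H_out = 2.095 kJ/mol
  T = 386.9 K: K = (5.495, 0.349, 0.220), RR gives ψ = 0.344, H_out = 14.786 kJ/mol
  T = 367.8 K: K = (4.086, 0.259, 0.166), RR gives ψ = 0.233, H_out = 9.065 kJ/mol
  T = 358.2 K: K = (3.479, 0.221, 0.142), RR gives ψ = 0.164, H_out = 5.842 kJ/mol
  T = 353.4 K: K = (3.200, 0.203, 0.131), RR gives ψ = 0.123, H_out = 4.055 kJ/mol
  T = 355.8 K: K = (3.337, 0.212, 0.137), RR gives ψ = 0.144, H_out = 4.967 kJ/mol
  T = 357.0 K: K = (3.408, 0.216, 0.139), RR gives ψ = 0.154, H_out = 5.409 kJ/mol
  T = 356.4 K: K = (3.372, 0.214, 0.138), RR gives ψ = 0.149, H_out = 5.189 kJ/mol
Linear interpolation between T = 355.8 (H_out = 4.967) and T = 356.4 (H_out = 5.189) on hF = 5.17 gives T ≈ 356.3 K, at which ψ = 0.15.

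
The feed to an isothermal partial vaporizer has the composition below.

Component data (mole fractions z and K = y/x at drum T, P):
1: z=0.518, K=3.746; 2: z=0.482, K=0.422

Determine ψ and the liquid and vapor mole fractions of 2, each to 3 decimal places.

Material balance + equilibrium reduce to Σ zᵢ(Kᵢ−1)/(1+ψ(Kᵢ−1)) = 0.
g(0) = ΣzᵢKᵢ − 1 = 1.144 and g(1) = 1 − Σzᵢ/Kᵢ = -0.280, so a root lies in (0, 1).
Binary case is linear: z₁(K₁−1)(1+ψ(K₂−1)) + z₂(K₂−1)(1+ψ(K₁−1)) = 0
⇒ ψ = [z₁(K₁−1)+z₂(K₂−1)] / [−(K₁−1)(K₂−1)] = 1.1438/1.5872 = 0.721
Compositions from xᵢ = zᵢ/(1+ψ(Kᵢ−1)), yᵢ = Kᵢxᵢ:
  1: x = 0.174, y = 0.651
  2: x = 0.826, y = 0.349

ψ = 0.721, x_2 = 0.826, y_2 = 0.349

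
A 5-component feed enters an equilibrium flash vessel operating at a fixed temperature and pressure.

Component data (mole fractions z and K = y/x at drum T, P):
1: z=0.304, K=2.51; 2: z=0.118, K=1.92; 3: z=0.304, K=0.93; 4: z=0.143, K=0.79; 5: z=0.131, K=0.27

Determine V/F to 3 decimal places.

V/F = 0.768

Material balance + equilibrium reduce to Σ zᵢ(Kᵢ−1)/(1+V/F(Kᵢ−1)) = 0.
Check two-phase: ΣzᵢKᵢ = 1.421 > 1 and Σzᵢ/Kᵢ = 1.176 > 1, so g(0) = 0.421 > 0 and g(1) = -0.176 < 0.
Newton iteration, V/F⁰ = 0.5:
  V/F = 0.500: g = 0.1297, g' = -0.455 → V/F = 0.785
  V/F = 0.785: g = -0.0096, g' = -0.573 → V/F = 0.769
  V/F = 0.769: g = -0.0001, g' = -0.556 → V/F = 0.768
Converged at V/F = 0.768.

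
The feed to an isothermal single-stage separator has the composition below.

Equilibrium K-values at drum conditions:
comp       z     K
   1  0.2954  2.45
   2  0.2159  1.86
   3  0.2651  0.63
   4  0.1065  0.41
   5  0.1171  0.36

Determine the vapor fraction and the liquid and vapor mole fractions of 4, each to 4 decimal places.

ψ = 0.6125, x_4 = 0.1668, y_4 = 0.0684

Let ψ = V/F and solve Σ zᵢ(Kᵢ−1)/(1+ψ(Kᵢ−1)) = 0.
Feasibility: ΣzᵢKᵢ = 1.3781, Σzᵢ/Kᵢ = 1.2425 — both > 1, two phases present.
Iterate (Newton) starting at ψ = 0.65:
  ψ = 0.6500: g = -0.01980, g' = -0.5314 → ψ = 0.6127
  ψ = 0.6127: g = -0.00015, g' = -0.5241 → ψ = 0.6125
Converged at ψ = 0.6125.
Compositions from xᵢ = zᵢ/(1+ψ(Kᵢ−1)), yᵢ = Kᵢxᵢ:
  1: x = 0.1565, y = 0.3833
  2: x = 0.1414, y = 0.2630
  3: x = 0.3428, y = 0.2160
  4: x = 0.1668, y = 0.0684
  5: x = 0.1926, y = 0.0693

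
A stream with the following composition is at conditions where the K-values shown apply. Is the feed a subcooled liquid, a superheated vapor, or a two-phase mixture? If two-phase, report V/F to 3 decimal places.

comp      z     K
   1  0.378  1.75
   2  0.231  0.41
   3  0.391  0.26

ΣzᵢKᵢ = 0.858; Σzᵢ/Kᵢ = 2.283.
Since ΣzᵢKᵢ < 1 the mixture is below its bubble point — single liquid phase.

subcooled liquid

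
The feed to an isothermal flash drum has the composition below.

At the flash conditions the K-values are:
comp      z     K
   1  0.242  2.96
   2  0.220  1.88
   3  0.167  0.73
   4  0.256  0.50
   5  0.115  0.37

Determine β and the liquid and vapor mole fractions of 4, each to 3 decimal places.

Material balance + equilibrium reduce to Σ zᵢ(Kᵢ−1)/(1+β(Kᵢ−1)) = 0.
Feasibility: ΣzᵢKᵢ = 1.422, Σzᵢ/Kᵢ = 1.250 — both > 1, two phases present.
Newton iteration, β⁰ = 0.5:
  β = 0.500: g = 0.0454, g' = -0.547 → β = 0.583
  β = 0.583: g = 0.0006, g' = -0.536 → β = 0.584
Converged at β = 0.584.
Compositions from xᵢ = zᵢ/(1+β(Kᵢ−1)), yᵢ = Kᵢxᵢ:
  1: x = 0.113, y = 0.334
  2: x = 0.145, y = 0.273
  3: x = 0.198, y = 0.145
  4: x = 0.362, y = 0.181
  5: x = 0.182, y = 0.067

β = 0.584, x_4 = 0.362, y_4 = 0.181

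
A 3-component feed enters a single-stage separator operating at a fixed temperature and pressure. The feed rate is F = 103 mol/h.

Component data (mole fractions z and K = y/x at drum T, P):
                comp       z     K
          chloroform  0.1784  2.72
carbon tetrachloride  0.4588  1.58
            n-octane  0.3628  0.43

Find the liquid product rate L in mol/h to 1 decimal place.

Rachford–Rice: g(ψ) = Σ zᵢ(Kᵢ−1)/(1+ψ(Kᵢ−1)) = 0.
Feasibility: ΣzᵢKᵢ = 1.3662, Σzᵢ/Kᵢ = 1.1997 — both > 1, two phases present.
Newton iteration, ψ⁰ = 0.5:
  ψ = 0.5000: g = 0.08203, g' = -0.4759 → ψ = 0.6724
  ψ = 0.6724: g = -0.00157, g' = -0.5033 → ψ = 0.6693
Converged at ψ = 0.6693.
Then V = ψ·F = 0.6693·103 = 68.9 mol/h and L = F − V = 34.1 mol/h.

L = 34.1 mol/h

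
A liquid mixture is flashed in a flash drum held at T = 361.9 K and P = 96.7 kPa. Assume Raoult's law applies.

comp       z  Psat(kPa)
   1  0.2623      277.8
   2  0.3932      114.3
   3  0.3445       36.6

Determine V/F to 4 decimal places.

Raoult's law: Kᵢ = Pᵢˢᵃᵗ/P = Pᵢˢᵃᵗ/96.7.
  K_1 = 277.8/96.7 = 2.872802, K_2 = 114.3/96.7 = 1.182006, K_3 = 36.6/96.7 = 0.378490
Rachford–Rice: g(V/F) = Σ zᵢ(Kᵢ−1)/(1+V/F(Kᵢ−1)) = 0.
Feasibility: ΣzᵢKᵢ = 1.3487, Σzᵢ/Kᵢ = 1.3342 — both > 1, two phases present.
Iterate (Newton) starting at V/F = 0.61:
  V/F = 0.6100: g = -0.05115, g' = -0.5562 → V/F = 0.5180
  V/F = 0.5180: g = -0.00105, g' = -0.5373 → V/F = 0.5161
Converged at V/F = 0.5161.

V/F = 0.5161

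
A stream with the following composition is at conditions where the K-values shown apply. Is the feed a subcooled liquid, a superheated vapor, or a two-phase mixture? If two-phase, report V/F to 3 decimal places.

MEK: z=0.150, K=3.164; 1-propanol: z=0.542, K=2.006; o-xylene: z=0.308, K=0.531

superheated vapor

ΣzᵢKᵢ = 1.725; Σzᵢ/Kᵢ = 0.898.
Since Σzᵢ/Kᵢ < 1 the mixture is above its dew point — single vapor phase.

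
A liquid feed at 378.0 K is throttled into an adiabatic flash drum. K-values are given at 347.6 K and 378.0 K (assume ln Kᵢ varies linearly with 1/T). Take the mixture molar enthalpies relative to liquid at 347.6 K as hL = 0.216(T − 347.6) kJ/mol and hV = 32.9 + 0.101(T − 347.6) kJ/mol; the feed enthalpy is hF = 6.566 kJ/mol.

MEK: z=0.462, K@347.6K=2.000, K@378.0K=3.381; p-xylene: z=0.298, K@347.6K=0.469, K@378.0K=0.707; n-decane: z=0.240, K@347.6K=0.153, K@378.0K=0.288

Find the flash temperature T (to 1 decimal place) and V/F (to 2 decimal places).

T = 349.4 K, V/F = 0.19

Adiabatic flash: solve Rachford–Rice at each trial T, then check hF = ψ·hV(T) + (1−ψ)·hL(T).
  T = 347.6 K: K = (2.000, 0.469, 0.153), RR gives ψ = 0.145, H_out = 4.786 kJ/mol
  T = 378.0 K: K = (3.381, 0.707, 0.288), RR gives ψ = 0.657, H_out = 25.877 kJ/mol
  T = 362.8 K: K = (2.629, 0.581, 0.213), RR gives ψ = 0.435, H_out = 16.847 kJ/mol
  T = 355.2 K: K = (2.300, 0.523, 0.181), RR gives ψ = 0.307, H_out = 11.481 kJ/mol
  T = 351.4 K: K = (2.146, 0.496, 0.167), RR gives ψ = 0.232, H_out = 8.359 kJ/mol
  T = 349.5 K: K = (2.072, 0.482, 0.160), RR gives ψ = 0.191, H_out = 6.639 kJ/mol
Linear interpolation between T = 347.6 (H_out = 4.786) and T = 349.5 (H_out = 6.639) on hF = 6.566 gives T ≈ 349.4 K, at which ψ = 0.19.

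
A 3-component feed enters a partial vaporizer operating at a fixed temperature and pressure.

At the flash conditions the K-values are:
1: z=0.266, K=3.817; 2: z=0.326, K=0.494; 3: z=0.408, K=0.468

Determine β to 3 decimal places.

Iterate (Newton) starting at β = 0.44:
  β = 0.440: g = -0.1610, g' = -0.756 → β = 0.227
  β = 0.227: g = 0.0238, g' = -1.041 → β = 0.250
Converged at β = 0.250.

β = 0.250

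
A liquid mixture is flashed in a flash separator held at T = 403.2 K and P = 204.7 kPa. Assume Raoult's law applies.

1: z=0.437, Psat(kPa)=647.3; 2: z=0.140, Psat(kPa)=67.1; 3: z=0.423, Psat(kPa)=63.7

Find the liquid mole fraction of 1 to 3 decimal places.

x_1 = 0.241

Raoult's law: Kᵢ = Pᵢˢᵃᵗ/P = Pᵢˢᵃᵗ/204.7.
  K_1 = 647.3/204.7 = 3.16219, K_2 = 67.1/204.7 = 0.32780, K_3 = 63.7/204.7 = 0.31119
Let β = V/F and solve Σ zᵢ(Kᵢ−1)/(1+β(Kᵢ−1)) = 0.
Check two-phase: ΣzᵢKᵢ = 1.559 > 1 and Σzᵢ/Kᵢ = 1.925 > 1, so g(0) = 0.559 > 0 and g(1) = -0.925 < 0.
Newton–Raphson from β = 0.5:
  β = 0.500: g = -0.1322, g' = -1.082 → β = 0.378
Converged at β = 0.378.
Compositions from xᵢ = zᵢ/(1+β(Kᵢ−1)), yᵢ = Kᵢxᵢ:
  1: x = 0.241, y = 0.761
  2: x = 0.188, y = 0.062
  3: x = 0.572, y = 0.178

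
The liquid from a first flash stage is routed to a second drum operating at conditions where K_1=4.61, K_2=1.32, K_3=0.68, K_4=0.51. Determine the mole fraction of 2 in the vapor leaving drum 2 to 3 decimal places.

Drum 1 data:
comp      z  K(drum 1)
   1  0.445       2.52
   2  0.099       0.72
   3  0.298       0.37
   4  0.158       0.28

y_2 (drum 2) = 0.119

Drum 1:
Rachford–Rice: g(ψ₁) = Σ zᵢ(Kᵢ−1)/(1+ψ₁(Kᵢ−1)) = 0.
Check two-phase: ΣzᵢKᵢ = 1.347 > 1 and Σzᵢ/Kᵢ = 1.684 > 1, so g(0) = 0.347 > 0 and g(1) = -0.684 < 0.
Newton iteration, ψ₁⁰ = 0.5:
  ψ₁ = 0.500: g = -0.0997, g' = -0.794 → ψ₁ = 0.374
  ψ₁ = 0.374: g = -0.0014, g' = -0.783 → ψ₁ = 0.373
Converged at ψ₁ = 0.373.
Drum-1 compositions:
  1: x = 0.284, y = 0.716
  2: x = 0.111, y = 0.080
  3: x = 0.389, y = 0.144
  4: x = 0.216, y = 0.060
Drum-2 feed = drum-1 liquid: z₂ = (0.2841, 0.1105, 0.3894, 0.2160).
Drum 2:
Let ψ₂ = V/F and solve Σ zᵢ(Kᵢ−1)/(1+ψ₂(Kᵢ−1)) = 0.
g(0) = ΣzᵢKᵢ − 1 = 0.830 and g(1) = 1 − Σzᵢ/Kᵢ = -0.142, so a root lies in (0, 1).
Iterate (Newton) starting at ψ₂ = 0.5:
  ψ₂ = 0.500: g = 0.1076, g' = -0.626 → ψ₂ = 0.672
  ψ₂ = 0.672: g = 0.0121, g' = -0.503 → ψ₂ = 0.696
Converged at ψ₂ = 0.696.
  1: x = 0.081, y = 0.373
  2: x = 0.090, y = 0.119
  3: x = 0.501, y = 0.341
  4: x = 0.328, y = 0.167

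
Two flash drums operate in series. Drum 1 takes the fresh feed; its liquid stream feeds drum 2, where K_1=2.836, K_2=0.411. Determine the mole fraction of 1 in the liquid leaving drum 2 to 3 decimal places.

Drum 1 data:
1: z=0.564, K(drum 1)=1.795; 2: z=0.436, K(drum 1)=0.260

Drum 1:
Let ψ₁ = V/F and solve Σ zᵢ(Kᵢ−1)/(1+ψ₁(Kᵢ−1)) = 0.
Check two-phase: ΣzᵢKᵢ = 1.126 > 1 and Σzᵢ/Kᵢ = 1.991 > 1, so g(0) = 0.126 > 0 and g(1) = -0.991 < 0.
Binary case is linear: z₁(K₁−1)(1+ψ₁(K₂−1)) + z₂(K₂−1)(1+ψ₁(K₁−1)) = 0
⇒ ψ₁ = [z₁(K₁−1)+z₂(K₂−1)] / [−(K₁−1)(K₂−1)] = 0.1257/0.5883 = 0.214
Drum-1 compositions:
  1: x = 0.482, y = 0.865
  2: x = 0.518, y = 0.135
Drum-2 feed = drum-1 liquid: z₂ = (0.4821, 0.5179).
Drum 2:
Material balance + equilibrium reduce to Σ zᵢ(Kᵢ−1)/(1+ψ₂(Kᵢ−1)) = 0.
Check two-phase: ΣzᵢKᵢ = 1.580 > 1 and Σzᵢ/Kᵢ = 1.430 > 1, so g(0) = 0.580 > 0 and g(1) = -0.430 < 0.
Binary case is linear: z₁(K₁−1)(1+ψ₂(K₂−1)) + z₂(K₂−1)(1+ψ₂(K₁−1)) = 0
⇒ ψ₂ = [z₁(K₁−1)+z₂(K₂−1)] / [−(K₁−1)(K₂−1)] = 0.5801/1.0814 = 0.536
  1: x = 0.243, y = 0.689
  2: x = 0.757, y = 0.311

x_1 (drum 2) = 0.243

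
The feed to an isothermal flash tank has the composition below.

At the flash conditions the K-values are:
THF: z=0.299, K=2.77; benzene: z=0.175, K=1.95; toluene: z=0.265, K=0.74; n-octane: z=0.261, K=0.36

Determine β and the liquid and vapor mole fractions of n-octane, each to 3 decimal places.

β = 0.616, x_n-octane = 0.431, y_n-octane = 0.155

Let β = V/F and solve Σ zᵢ(Kᵢ−1)/(1+β(Kᵢ−1)) = 0.
g(0) = ΣzᵢKᵢ − 1 = 0.460 and g(1) = 1 − Σzᵢ/Kᵢ = -0.281, so a root lies in (0, 1).
Iterate (Newton) starting at β = 0.51:
  β = 0.510: g = 0.0627, g' = -0.590 → β = 0.616
Converged at β = 0.616.
Compositions from xᵢ = zᵢ/(1+β(Kᵢ−1)), yᵢ = Kᵢxᵢ:
  THF: x = 0.143, y = 0.396
  benzene: x = 0.110, y = 0.215
  toluene: x = 0.316, y = 0.234
  n-octane: x = 0.431, y = 0.155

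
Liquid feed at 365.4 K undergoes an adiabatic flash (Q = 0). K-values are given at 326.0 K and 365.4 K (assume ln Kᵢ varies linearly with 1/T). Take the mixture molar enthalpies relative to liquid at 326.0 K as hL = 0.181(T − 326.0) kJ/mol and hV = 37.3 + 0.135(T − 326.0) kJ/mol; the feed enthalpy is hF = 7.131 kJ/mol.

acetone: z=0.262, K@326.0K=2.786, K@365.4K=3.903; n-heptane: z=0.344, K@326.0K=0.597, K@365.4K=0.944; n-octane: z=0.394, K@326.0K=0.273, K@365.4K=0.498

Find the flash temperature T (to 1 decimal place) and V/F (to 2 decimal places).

T = 335.8 K, V/F = 0.15

Adiabatic flash: solve Rachford–Rice at each trial T, then check hF = ψ·hV(T) + (1−ψ)·hL(T).
  T = 326.0 K: K = (2.786, 0.597, 0.273), RR gives ψ = 0.041, H_out = 1.522 kJ/mol
  T = 365.4 K: K = (3.903, 0.944, 0.498), RR gives ψ = 0.550, H_out = 26.636 kJ/mol
  T = 345.7 K: K = (3.329, 0.761, 0.375), RR gives ψ = 0.258, H_out = 12.950 kJ/mol
  T = 335.9 K: K = (3.055, 0.677, 0.322), RR gives ψ = 0.147, H_out = 7.203 kJ/mol
  T = 330.9 K: K = (2.918, 0.636, 0.296), RR gives ψ = 0.093, H_out = 4.342 kJ/mol
  T = 333.4 K: K = (2.986, 0.656, 0.309), RR gives ψ = 0.120, H_out = 5.772 kJ/mol
  T = 334.6 K: K = (3.019, 0.666, 0.315), RR gives ψ = 0.133, H_out = 6.458 kJ/mol
Linear interpolation between T = 334.6 (H_out = 6.458) and T = 335.9 (H_out = 7.203) on hF = 7.131 gives T ≈ 335.8 K, at which ψ = 0.15.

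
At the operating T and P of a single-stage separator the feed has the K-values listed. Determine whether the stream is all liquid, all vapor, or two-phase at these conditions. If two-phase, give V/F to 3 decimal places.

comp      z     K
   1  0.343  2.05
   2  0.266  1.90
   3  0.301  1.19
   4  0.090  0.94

all vapor

ΣzᵢKᵢ = 1.651; Σzᵢ/Kᵢ = 0.656.
Since Σzᵢ/Kᵢ < 1 the mixture is above its dew point — single vapor phase.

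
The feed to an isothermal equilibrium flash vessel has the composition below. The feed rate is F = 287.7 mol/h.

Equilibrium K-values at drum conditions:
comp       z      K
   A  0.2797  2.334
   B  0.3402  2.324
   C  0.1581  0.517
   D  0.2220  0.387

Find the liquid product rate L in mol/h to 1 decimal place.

Let β = V/F and solve Σ zᵢ(Kᵢ−1)/(1+β(Kᵢ−1)) = 0.
Check two-phase: ΣzᵢKᵢ = 1.6111 > 1 and Σzᵢ/Kᵢ = 1.1457 > 1, so g(0) = 0.6111 > 0 and g(1) = -0.1457 < 0.
Newton–Raphson from β = 0.68:
  β = 0.6800: g = 0.08560, g' = -0.6291 → β = 0.8161
  β = 0.8161: g = -0.00321, g' = -0.6864 → β = 0.8114
Converged at β = 0.8114.
Then V = β·F = 0.8114·287.7 = 233.4 mol/h and L = F − V = 54.3 mol/h.

L = 54.3 mol/h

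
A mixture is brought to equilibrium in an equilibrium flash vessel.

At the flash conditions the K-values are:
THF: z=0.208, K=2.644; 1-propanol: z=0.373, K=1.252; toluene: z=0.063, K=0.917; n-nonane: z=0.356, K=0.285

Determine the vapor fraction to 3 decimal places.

ψ = 0.277

Let ψ = V/F and solve Σ zᵢ(Kᵢ−1)/(1+ψ(Kᵢ−1)) = 0.
Feasibility: ΣzᵢKᵢ = 1.176, Σzᵢ/Kᵢ = 1.694 — both > 1, two phases present.
Iterate (Newton) starting at ψ = 0.5:
  ψ = 0.500: g = -0.1305, g' = -0.629 → ψ = 0.293
  ψ = 0.293: g = -0.0089, g' = -0.568 → ψ = 0.277
Converged at ψ = 0.277.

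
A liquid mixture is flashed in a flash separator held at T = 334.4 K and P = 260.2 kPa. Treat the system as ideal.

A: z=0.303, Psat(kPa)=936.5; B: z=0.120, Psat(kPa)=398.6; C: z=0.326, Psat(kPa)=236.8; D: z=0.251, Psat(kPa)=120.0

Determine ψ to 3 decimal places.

ψ = 0.867

Raoult's law: Kᵢ = Pᵢˢᵃᵗ/P = Pᵢˢᵃᵗ/260.2.
  K_A = 936.5/260.2 = 3.59915, K_B = 398.6/260.2 = 1.53190, K_C = 236.8/260.2 = 0.91007, K_D = 120.0/260.2 = 0.46118
Let ψ = V/F and solve Σ zᵢ(Kᵢ−1)/(1+ψ(Kᵢ−1)) = 0.
Feasibility: ΣzᵢKᵢ = 1.687, Σzᵢ/Kᵢ = 1.065 — both > 1, two phases present.
Iterate (Newton) starting at ψ = 0.61:
  ψ = 0.610: g = 0.1203, g' = -0.490 → ψ = 0.855
  ψ = 0.855: g = 0.0055, g' = -0.467 → ψ = 0.867
Converged at ψ = 0.867.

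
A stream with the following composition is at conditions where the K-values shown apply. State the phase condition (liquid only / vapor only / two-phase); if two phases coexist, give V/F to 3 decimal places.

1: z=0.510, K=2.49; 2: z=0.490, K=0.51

two-phase, V/F = 0.712

ΣzᵢKᵢ = 1.520; Σzᵢ/Kᵢ = 1.166.
Both exceed 1, so a two-phase solution exists.
Material balance + equilibrium reduce to Σ zᵢ(Kᵢ−1)/(1+ψ(Kᵢ−1)) = 0.
Binary case is linear: z₁(K₁−1)(1+ψ(K₂−1)) + z₂(K₂−1)(1+ψ(K₁−1)) = 0
⇒ ψ = [z₁(K₁−1)+z₂(K₂−1)] / [−(K₁−1)(K₂−1)] = 0.5198/0.7301 = 0.712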